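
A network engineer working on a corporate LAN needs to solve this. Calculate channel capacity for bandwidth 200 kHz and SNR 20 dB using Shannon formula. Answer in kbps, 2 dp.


Given: B = 200 kHz, SNR = 20 dB
SNR linear = 10^(20/10) = 100
1 + SNR = 101
log2(101) = 6.6582114828
C = 200 * 1000 * 6.6582114828 = 1331642.2966 bps
C = 1331.642297 kbps -> 1331.64 kbps (2 dp)

1331.64


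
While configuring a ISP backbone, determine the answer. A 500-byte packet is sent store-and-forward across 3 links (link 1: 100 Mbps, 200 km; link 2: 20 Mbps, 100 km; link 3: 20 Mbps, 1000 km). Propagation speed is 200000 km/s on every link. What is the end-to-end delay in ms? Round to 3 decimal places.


Packet = 500 bytes = 4000 bits. Store-and-forward: sum (t_trans + t_prop) per link.
Link 1: t_trans = 4000/(100*10^6) s = 0.0400 ms; t_prop = 200/200000 s = 1.0000 ms; subtotal = 1.0400 ms
Link 2: t_trans = 4000/(20*10^6) s = 0.2000 ms; t_prop = 100/200000 s = 0.5000 ms; subtotal = 0.7000 ms
Link 3: t_trans = 4000/(20*10^6) s = 0.2000 ms; t_prop = 1000/200000 s = 5.0000 ms; subtotal = 5.2000 ms
End-to-end = 1.0400 + 0.7000 + 5.2000 = 6.9400 ms -> 6.940 ms (3 dp)

6.940


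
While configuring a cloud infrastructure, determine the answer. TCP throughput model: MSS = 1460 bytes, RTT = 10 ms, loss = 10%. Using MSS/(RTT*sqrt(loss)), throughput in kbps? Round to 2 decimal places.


Given: MSS = 1460 bytes, RTT = 10 ms, loss = 10%
RTT in seconds = 10 / 1000 = 0.01
Loss rate = 10% = 0.1
sqrt(loss) = sqrt(0.1) = 0.316227766017
Throughput (bytes/s) = 1460 / (0.01 * 0.316227766017) = 461692.5384
Throughput (kbps) = 461692.5384 * 8 / 1000 = 3693.540307 -> 3693.54 kbps (2 dp)

3693.54


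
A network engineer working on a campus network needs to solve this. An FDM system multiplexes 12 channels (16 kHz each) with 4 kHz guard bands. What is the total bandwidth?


Given: 12 channels, 16 kHz each, guard = 4 kHz
Channel bandwidth = 12 * 16 = 192 kHz
Guard bands = 11 gaps * 4 kHz = 44 kHz
Total = 192 + 44 = 236 kHz

236


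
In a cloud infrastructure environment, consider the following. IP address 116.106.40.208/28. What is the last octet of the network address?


Given: IP = 116.106.40.208, prefix = /28
Subnet mask = 255.255.255.240
Last octet of IP: 208
Last octet of mask: 240
Network last octet = 208 AND 240 = 208

208


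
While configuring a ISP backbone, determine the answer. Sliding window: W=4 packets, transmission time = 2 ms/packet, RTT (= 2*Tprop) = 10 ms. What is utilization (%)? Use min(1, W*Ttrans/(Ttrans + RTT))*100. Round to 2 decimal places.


Given: W = 4, Ttrans = 2 ms, RTT = 10 ms (= 2 * Tprop, Tprop = 5 ms)
Cycle time = Ttrans + RTT = 2 + 10 = 12 ms (first packet sent until its ACK returns)
W * Ttrans = 4 * 2 = 8 ms of sending per cycle
W * Ttrans / (Ttrans + RTT) = 8 / 12 = 0.666667
U = min(1, 0.666667) = 0.666667
U% = 66.67%

66.67


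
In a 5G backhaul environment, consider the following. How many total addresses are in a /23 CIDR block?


Given: CIDR prefix /23
Host bits = 32 - 23 = 9
Total addresses = 2^9 = 512

512


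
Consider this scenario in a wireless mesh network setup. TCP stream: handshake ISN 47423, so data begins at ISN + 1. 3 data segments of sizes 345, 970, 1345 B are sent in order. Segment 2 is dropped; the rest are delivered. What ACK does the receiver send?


SYN uses sequence number 47423; first data byte = ISN + 1 = 47424.
Segment 1: SEQ = 47424, len = 345 B, covers [47424, 47768]
Segment 2: SEQ = 47769, len = 970 B, covers [47769, 48738] [LOST]
Segment 3: SEQ = 48739, len = 1345 B, covers [48739, 50083]
In-order data received: bytes [47424, 47768] (segments 1..1).
Segment 2 missing -> gap begins at byte 47769; later segments buffered out of order.
Cumulative ACK = next expected in-order byte = 47424 + 345 = 47769

47769


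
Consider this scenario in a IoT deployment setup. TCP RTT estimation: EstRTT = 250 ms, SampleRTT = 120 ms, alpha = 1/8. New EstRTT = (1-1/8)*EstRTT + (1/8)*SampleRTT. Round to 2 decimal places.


Given: EstRTT = 250 ms, SampleRTT = 120 ms, alpha = 1/8
New EstRTT = (1 - alpha) * EstRTT + alpha * SampleRTT
(7/8) * 250 = 218.75
(1/8) * 120 = 15
New EstRTT = 218.75 + 15 = 233.75 ms -> 233.75 ms (2 dp)

233.75


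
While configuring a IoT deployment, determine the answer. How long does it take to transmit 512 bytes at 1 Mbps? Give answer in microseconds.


Given: packet = 512 bytes, bandwidth = 1 Mbps
Packet in bits = 512 * 8 = 4096 bits
Bandwidth = 1 * 10^6 = 1000000 bps
Time = 4096 / 1000000 seconds
Time in us = 4096 * 10^6 / 1000000 = 4096

4096


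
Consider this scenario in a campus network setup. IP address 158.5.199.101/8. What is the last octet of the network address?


Given: IP = 158.5.199.101, prefix = /8
Subnet mask = 255.0.0.0
Last octet of IP: 101
Last octet of mask: 0
Network last octet = 101 AND 0 = 0

0


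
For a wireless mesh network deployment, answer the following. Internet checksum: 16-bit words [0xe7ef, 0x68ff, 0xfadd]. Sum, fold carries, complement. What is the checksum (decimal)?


Given words: [0xe7ef, 0x68ff, 0xfadd]
Step 1: Sum all words
Raw sum = 59375 + 26879 + 64221 = 150475
Step 2: Fold carry: (19403 + 2) = 19405
One's complement = ~19405 & 0xFFFF = 46130

46130


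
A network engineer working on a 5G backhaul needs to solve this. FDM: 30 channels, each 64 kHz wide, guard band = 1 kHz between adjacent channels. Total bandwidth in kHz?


Given: 30 channels, 64 kHz each, guard = 1 kHz
Channel bandwidth = 30 * 64 = 1920 kHz
Guard bands = 29 gaps * 1 kHz = 29 kHz
Total = 1920 + 29 = 1949 kHz

1949


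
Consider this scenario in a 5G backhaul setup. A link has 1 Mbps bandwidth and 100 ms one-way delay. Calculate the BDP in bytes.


Given: bandwidth = 1 Mbps, delay = 100 ms
BDP in bits = 1 * 10^6 * 100 / 1000
BDP in bits = 100000
BDP in bytes = 100000 / 8 = 12500

12500


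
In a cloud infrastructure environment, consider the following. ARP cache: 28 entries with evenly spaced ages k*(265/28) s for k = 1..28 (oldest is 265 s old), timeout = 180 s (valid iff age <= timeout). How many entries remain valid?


Ages are k * 265/28 s for k = 1..28 (spacing = 9.4643 s).
Entry k is valid iff k * 265/28 <= 180 iff k <= 28 * 180 / 265 = 19.0189
n_valid = floor(19.0189) = 19
(n_stale = 28 - 19 = 9)

19


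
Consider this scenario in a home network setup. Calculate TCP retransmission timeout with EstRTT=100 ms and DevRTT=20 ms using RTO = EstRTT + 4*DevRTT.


Given: EstRTT = 100 ms, DevRTT = 20 ms
Timeout = EstRTT + 4 * DevRTT
4 * DevRTT = 4 * 20 = 80
Timeout = 100 + 80 = 180 ms

180


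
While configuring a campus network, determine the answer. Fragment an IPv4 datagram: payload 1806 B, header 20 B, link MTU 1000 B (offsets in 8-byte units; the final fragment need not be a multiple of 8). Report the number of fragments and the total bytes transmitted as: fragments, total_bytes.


Max data per non-final fragment = floor((MTU - header)/8)*8 = floor((1000 - 20)/8)*8 = floor(980/8)*8 = 976 B
Final fragment needs no 8-byte alignment: it can carry up to MTU - header = 980 B
Non-final fragments needed = ceil((payload - 980) / 976) = ceil(826/976) = ceil(0.8463) = 1
Number of fragments = 1 + 1 = 2
Fragment sizes (data): 1 * 976 B + 830 B (last, 830 <= 980 OK)
Total bytes sent = payload + n_frags * header = 1806 + 2*20 = 1806 + 40 = 1846 B

2, 1846


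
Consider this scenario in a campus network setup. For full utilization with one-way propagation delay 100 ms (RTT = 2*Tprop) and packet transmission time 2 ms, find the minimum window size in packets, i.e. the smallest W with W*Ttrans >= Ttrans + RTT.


Given: Ttrans = 2 ms, RTT = 200 ms (= 2 * Tprop, Tprop = 100 ms)
Time until first ACK returns = Ttrans + RTT = 2 + 200 = 202 ms
Need W * Ttrans >= Ttrans + RTT  ->  W >= (Ttrans + RTT) / Ttrans
(Ttrans + RTT) / Ttrans = 202 / 2 = 101
W_min = ceil(101) = 101

101


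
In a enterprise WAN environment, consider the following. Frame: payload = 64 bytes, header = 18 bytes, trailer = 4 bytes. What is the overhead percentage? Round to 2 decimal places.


Given: payload = 64 B, header = 18 B, trailer = 4 B
Overhead bytes = header + trailer = 18 + 4 = 22
Total frame = payload + overhead = 64 + 22 = 86
Overhead % = 22 / 86 * 100 = 25.5814% -> 25.58% (2 dp)

25.58


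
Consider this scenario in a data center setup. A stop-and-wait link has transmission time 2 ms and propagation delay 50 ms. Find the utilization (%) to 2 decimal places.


Given: Ttrans = 2 ms, Tprop = 50 ms
RTT = 2 * Tprop = 2 * 50 = 100 ms
U = Ttrans / (Ttrans + RTT)
U = 2 / (2 + 100)
U = 2 / 102 = 0.019608
U% = 1.96%

1.96


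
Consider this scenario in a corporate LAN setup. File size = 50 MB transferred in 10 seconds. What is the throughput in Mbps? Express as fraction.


Given: file = 50 MB, time = 10 s
File in Mb = 50 * 8 = 400 Mb
Throughput = 400 / 10 Mbps
Throughput = 40 Mbps

40


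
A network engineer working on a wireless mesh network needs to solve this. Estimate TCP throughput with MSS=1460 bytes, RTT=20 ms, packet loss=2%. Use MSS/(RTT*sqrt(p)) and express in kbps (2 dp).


Given: MSS = 1460 bytes, RTT = 20 ms, loss = 2%
RTT in seconds = 20 / 1000 = 0.02
Loss rate = 2% = 0.02
sqrt(loss) = sqrt(0.02) = 0.141421356237
Throughput (bytes/s) = 1460 / (0.02 * 0.141421356237) = 516187.9503
Throughput (kbps) = 516187.9503 * 8 / 1000 = 4129.503602 -> 4129.50 kbps (2 dp)

4129.50


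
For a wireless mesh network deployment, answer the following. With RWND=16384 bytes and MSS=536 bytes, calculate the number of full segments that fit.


Given: RWND = 16384 bytes, MSS = 536 bytes
Full segments = floor(RWND / MSS)
Full segments = floor(16384 / 536)
Full segments = floor(30.5672) = 30

30


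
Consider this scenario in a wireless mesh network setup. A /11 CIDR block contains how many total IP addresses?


Given: CIDR prefix /11
Host bits = 32 - 11 = 21
Total addresses = 2^21 = 2097152

2097152


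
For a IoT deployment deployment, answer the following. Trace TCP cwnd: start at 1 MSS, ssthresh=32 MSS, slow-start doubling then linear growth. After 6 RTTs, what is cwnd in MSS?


RTT 0: cwnd = 1 MSS (initial)
RTT 1: cwnd = 2 MSS (slow start, doubled)
RTT 2: cwnd = 4 MSS (slow start, doubled)
RTT 3: cwnd = 8 MSS (slow start, doubled)
RTT 4: cwnd = 16 MSS (slow start, doubled)
RTT 5: cwnd = 32 MSS (slow start, doubled)
RTT 6: cwnd = 33 MSS (congestion avoidance, +1)

33


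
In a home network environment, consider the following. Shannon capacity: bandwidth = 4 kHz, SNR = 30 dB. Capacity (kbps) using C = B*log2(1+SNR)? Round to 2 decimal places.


Given: B = 4 kHz, SNR = 30 dB
SNR linear = 10^(30/10) = 1000
1 + SNR = 1001
log2(1001) = 9.9672262588
C = 4 * 1000 * 9.9672262588 = 39868.9050 bps
C = 39.868905 kbps -> 39.87 kbps (2 dp)

39.87


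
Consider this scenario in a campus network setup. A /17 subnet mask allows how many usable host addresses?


Given: subnet mask /17
Host bits = 32 - 17 = 15
Total addresses = 2^15 = 32768
Usable hosts = 32768 - 2 (network + broadcast) = 32766

32766


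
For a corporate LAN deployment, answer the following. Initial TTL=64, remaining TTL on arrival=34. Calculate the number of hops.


Given: initial TTL = 64, received TTL = 34
Hops = initial TTL - received TTL
Hops = 64 - 34 = 30

30


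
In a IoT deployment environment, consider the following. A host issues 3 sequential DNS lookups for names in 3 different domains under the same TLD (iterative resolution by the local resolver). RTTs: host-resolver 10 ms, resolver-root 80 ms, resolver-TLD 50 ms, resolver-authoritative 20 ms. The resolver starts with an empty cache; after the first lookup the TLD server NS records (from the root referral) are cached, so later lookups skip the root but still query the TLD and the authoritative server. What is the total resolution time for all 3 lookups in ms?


Lookup 1 (cold cache): local + root + TLD + auth = 10 + 80 + 50 + 20 = 160 ms
Lookups 2..3 (TLD NS cached -> skip root; new domain -> still ask TLD and auth): local + TLD + auth = 10 + 50 + 20 = 80 ms each
Remaining 2 lookups: 2 * 80 = 160 ms
Total = 160 + 160 = 320 ms

320


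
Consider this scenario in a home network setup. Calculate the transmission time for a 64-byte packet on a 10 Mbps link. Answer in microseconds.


Given: packet = 64 bytes, bandwidth = 10 Mbps
Packet in bits = 64 * 8 = 512 bits
Bandwidth = 10 * 10^6 = 10000000 bps
Time = 512 / 10000000 seconds
Time in us = 512 * 10^6 / 10000000 = 51.2

51.2


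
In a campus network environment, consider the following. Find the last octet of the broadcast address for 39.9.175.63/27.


Given: IP = 39.9.175.63, prefix = /27
Host bits = 32 - 27 = 5
Network last octet = 63 AND mask = 32
Host part size = 2^5 - 1 = 31
Broadcast last octet = 32 OR 31 = 63

63


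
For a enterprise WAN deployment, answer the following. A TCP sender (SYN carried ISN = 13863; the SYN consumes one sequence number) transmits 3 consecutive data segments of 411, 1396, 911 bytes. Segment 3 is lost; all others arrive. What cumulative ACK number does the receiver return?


SYN uses sequence number 13863; first data byte = ISN + 1 = 13864.
Segment 1: SEQ = 13864, len = 411 B, covers [13864, 14274]
Segment 2: SEQ = 14275, len = 1396 B, covers [14275, 15670]
Segment 3: SEQ = 15671, len = 911 B, covers [15671, 16581] [LOST]
In-order data received: bytes [13864, 15670] (segments 1..2).
Segment 3 missing -> gap begins at byte 15671.
Cumulative ACK = next expected in-order byte = 13864 + 411 + 1396 = 15671

15671


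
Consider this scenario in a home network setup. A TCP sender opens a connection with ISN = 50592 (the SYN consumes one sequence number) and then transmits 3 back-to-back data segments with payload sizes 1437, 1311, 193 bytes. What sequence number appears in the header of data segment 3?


The SYN occupies sequence number ISN = 50592, so the first data byte is ISN + 1 = 50593.
SEQ of data segment i = (ISN + 1) + sum of payload sizes of segments 1..i-1.
Segment 1: SEQ = 50593, payload = 1437 bytes
Segment 2: SEQ = 52030, payload = 1311 bytes
Segment 3: SEQ = 53341, payload = 193 bytes
SEQ of segment 3 = 50593 + 1437 + 1311 = 53341

53341


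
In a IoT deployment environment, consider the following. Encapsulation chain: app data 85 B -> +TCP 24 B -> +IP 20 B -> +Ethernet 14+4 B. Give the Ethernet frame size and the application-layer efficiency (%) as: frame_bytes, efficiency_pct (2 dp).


TCP segment = 85 + 24 = 109 B
IP packet = 109 + 20 = 129 B
Ethernet frame = 129 + 14 + 4 = 147 B
Efficiency = app / frame = 85 / 147 = 0.578231 = 57.8231% -> 57.82% (2 dp)

147, 57.82


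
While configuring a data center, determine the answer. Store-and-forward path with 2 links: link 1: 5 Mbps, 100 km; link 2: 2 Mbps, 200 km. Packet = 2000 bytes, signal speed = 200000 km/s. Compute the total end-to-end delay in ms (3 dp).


Packet = 2000 bytes = 16000 bits. Store-and-forward: sum (t_trans + t_prop) per link.
Link 1: t_trans = 16000/(5*10^6) s = 3.2000 ms; t_prop = 100/200000 s = 0.5000 ms; subtotal = 3.7000 ms
Link 2: t_trans = 16000/(2*10^6) s = 8.0000 ms; t_prop = 200/200000 s = 1.0000 ms; subtotal = 9.0000 ms
End-to-end = 3.7000 + 9.0000 = 12.7000 ms -> 12.700 ms (3 dp)

12.700


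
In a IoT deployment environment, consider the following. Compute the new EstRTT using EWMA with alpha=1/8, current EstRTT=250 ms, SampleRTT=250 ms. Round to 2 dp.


Given: EstRTT = 250 ms, SampleRTT = 250 ms, alpha = 1/8
New EstRTT = (1 - alpha) * EstRTT + alpha * SampleRTT
(7/8) * 250 = 218.75
(1/8) * 250 = 31.25
New EstRTT = 218.75 + 31.25 = 250 ms -> 250.00 ms (2 dp)

250.00


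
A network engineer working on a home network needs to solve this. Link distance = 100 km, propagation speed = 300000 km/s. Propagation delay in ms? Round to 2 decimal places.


Given: distance = 100 km, speed = 300000 km/s
Delay = distance / speed = 100 / 300000 seconds
Delay in ms = 100 * 1000 / 300000
Delay = 0.3333 ms
Rounded to 2 dp = 0.33 ms

0.33


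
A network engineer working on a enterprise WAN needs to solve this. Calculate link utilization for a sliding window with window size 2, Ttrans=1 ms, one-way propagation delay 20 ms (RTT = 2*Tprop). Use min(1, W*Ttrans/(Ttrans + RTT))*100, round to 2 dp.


Given: W = 2, Ttrans = 1 ms, RTT = 40 ms (= 2 * Tprop, Tprop = 20 ms)
Cycle time = Ttrans + RTT = 1 + 40 = 41 ms (first packet sent until its ACK returns)
W * Ttrans = 2 * 1 = 2 ms of sending per cycle
W * Ttrans / (Ttrans + RTT) = 2 / 41 = 0.048780
U = min(1, 0.048780) = 0.048780
U% = 4.88%

4.88


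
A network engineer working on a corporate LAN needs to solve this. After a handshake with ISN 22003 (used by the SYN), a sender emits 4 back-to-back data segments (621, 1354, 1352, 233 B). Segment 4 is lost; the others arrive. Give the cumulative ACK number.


SYN uses sequence number 22003; first data byte = ISN + 1 = 22004.
Segment 1: SEQ = 22004, len = 621 B, covers [22004, 22624]
Segment 2: SEQ = 22625, len = 1354 B, covers [22625, 23978]
Segment 3: SEQ = 23979, len = 1352 B, covers [23979, 25330]
Segment 4: SEQ = 25331, len = 233 B, covers [25331, 25563] [LOST]
In-order data received: bytes [22004, 25330] (segments 1..3).
Segment 4 missing -> gap begins at byte 25331.
Cumulative ACK = next expected in-order byte = 22004 + 621 + 1354 + 1352 = 25331

25331


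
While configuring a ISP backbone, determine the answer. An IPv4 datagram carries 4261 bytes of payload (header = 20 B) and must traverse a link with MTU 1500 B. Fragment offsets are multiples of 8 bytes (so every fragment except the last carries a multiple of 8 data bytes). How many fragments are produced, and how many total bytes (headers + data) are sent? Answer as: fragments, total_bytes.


Max data per non-final fragment = floor((MTU - header)/8)*8 = floor((1500 - 20)/8)*8 = floor(1480/8)*8 = 1480 B
Final fragment needs no 8-byte alignment: it can carry up to MTU - header = 1480 B
Non-final fragments needed = ceil((payload - 1480) / 1480) = ceil(2781/1480) = ceil(1.8791) = 2
Number of fragments = 2 + 1 = 3
Fragment sizes (data): 2 * 1480 B + 1301 B (last, 1301 <= 1480 OK)
Total bytes sent = payload + n_frags * header = 4261 + 3*20 = 4261 + 60 = 4321 B

3, 4321


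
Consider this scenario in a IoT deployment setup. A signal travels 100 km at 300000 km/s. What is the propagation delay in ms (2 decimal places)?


Given: distance = 100 km, speed = 300000 km/s
Delay = distance / speed = 100 / 300000 seconds
Delay in ms = 100 * 1000 / 300000
Delay = 0.3333 ms
Rounded to 2 dp = 0.33 ms

0.33


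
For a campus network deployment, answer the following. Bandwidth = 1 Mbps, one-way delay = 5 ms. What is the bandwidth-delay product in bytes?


Given: bandwidth = 1 Mbps, delay = 5 ms
BDP in bits = 1 * 10^6 * 5 / 1000
BDP in bits = 5000
BDP in bytes = 5000 / 8 = 625

625


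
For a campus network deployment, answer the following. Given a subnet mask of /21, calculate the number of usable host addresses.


Given: subnet mask /21
Host bits = 32 - 21 = 11
Total addresses = 2^11 = 2048
Usable hosts = 2048 - 2 (network + broadcast) = 2046

2046


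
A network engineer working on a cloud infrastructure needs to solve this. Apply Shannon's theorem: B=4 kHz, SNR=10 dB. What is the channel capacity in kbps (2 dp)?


Given: B = 4 kHz, SNR = 10 dB
SNR linear = 10^(10/10) = 10
1 + SNR = 11
log2(11) = 3.4594316186
C = 4 * 1000 * 3.4594316186 = 13837.7265 bps
C = 13.837726 kbps -> 13.84 kbps (2 dp)

13.84


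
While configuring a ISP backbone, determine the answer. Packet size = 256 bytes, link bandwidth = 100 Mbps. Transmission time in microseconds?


Given: packet = 256 bytes, bandwidth = 100 Mbps
Packet in bits = 256 * 8 = 2048 bits
Bandwidth = 100 * 10^6 = 100000000 bps
Time = 2048 / 100000000 seconds
Time in us = 2048 * 10^6 / 100000000 = 20.48

20.48


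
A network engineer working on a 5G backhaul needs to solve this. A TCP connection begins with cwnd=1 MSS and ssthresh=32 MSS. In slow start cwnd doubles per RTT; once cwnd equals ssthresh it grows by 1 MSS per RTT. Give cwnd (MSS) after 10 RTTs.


RTT 0: cwnd = 1 MSS (initial)
RTT 1: cwnd = 2 MSS (slow start, doubled)
RTT 2: cwnd = 4 MSS (slow start, doubled)
RTT 3: cwnd = 8 MSS (slow start, doubled)
RTT 4: cwnd = 16 MSS (slow start, doubled)
RTT 5: cwnd = 32 MSS (slow start, doubled)
RTT 6: cwnd = 33 MSS (congestion avoidance, +1)
RTT 7: cwnd = 34 MSS (congestion avoidance, +1)
RTT 8: cwnd = 35 MSS (congestion avoidance, +1)
RTT 9: cwnd = 36 MSS (congestion avoidance, +1)
RTT 10: cwnd = 37 MSS (congestion avoidance, +1)

37


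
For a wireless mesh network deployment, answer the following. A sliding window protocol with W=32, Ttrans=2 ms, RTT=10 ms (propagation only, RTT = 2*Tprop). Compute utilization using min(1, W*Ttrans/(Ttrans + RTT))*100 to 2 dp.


Given: W = 32, Ttrans = 2 ms, RTT = 10 ms (= 2 * Tprop, Tprop = 5 ms)
Cycle time = Ttrans + RTT = 2 + 10 = 12 ms (first packet sent until its ACK returns)
W * Ttrans = 32 * 2 = 64 ms of sending per cycle
W * Ttrans / (Ttrans + RTT) = 64 / 12 = 5.333333
U = min(1, 5.333333) = 1.000000
U% = 100.00%

100.00


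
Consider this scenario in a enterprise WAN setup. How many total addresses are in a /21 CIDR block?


Given: CIDR prefix /21
Host bits = 32 - 21 = 11
Total addresses = 2^11 = 2048

2048


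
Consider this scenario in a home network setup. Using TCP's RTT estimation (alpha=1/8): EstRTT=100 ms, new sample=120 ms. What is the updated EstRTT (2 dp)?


Given: EstRTT = 100 ms, SampleRTT = 120 ms, alpha = 1/8
New EstRTT = (1 - alpha) * EstRTT + alpha * SampleRTT
(7/8) * 100 = 87.5
(1/8) * 120 = 15
New EstRTT = 87.5 + 15 = 102.5 ms -> 102.50 ms (2 dp)

102.50


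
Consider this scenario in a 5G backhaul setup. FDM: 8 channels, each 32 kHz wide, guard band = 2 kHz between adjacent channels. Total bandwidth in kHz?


Given: 8 channels, 32 kHz each, guard = 2 kHz
Channel bandwidth = 8 * 32 = 256 kHz
Guard bands = 7 gaps * 2 kHz = 14 kHz
Total = 256 + 14 = 270 kHz

270


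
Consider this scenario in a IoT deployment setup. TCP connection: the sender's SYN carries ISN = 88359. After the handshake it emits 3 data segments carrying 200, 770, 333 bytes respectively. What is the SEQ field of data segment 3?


The SYN occupies sequence number ISN = 88359, so the first data byte is ISN + 1 = 88360.
SEQ of data segment i = (ISN + 1) + sum of payload sizes of segments 1..i-1.
Segment 1: SEQ = 88360, payload = 200 bytes
Segment 2: SEQ = 88560, payload = 770 bytes
Segment 3: SEQ = 89330, payload = 333 bytes
SEQ of segment 3 = 88360 + 200 + 770 = 89330

89330


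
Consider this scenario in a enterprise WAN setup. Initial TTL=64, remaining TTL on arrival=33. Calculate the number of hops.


Given: initial TTL = 64, received TTL = 33
Hops = initial TTL - received TTL
Hops = 64 - 33 = 31

31


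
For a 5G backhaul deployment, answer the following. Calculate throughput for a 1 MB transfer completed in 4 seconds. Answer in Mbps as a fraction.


Given: file = 1 MB, time = 4 s
File in Mb = 1 * 8 = 8 Mb
Throughput = 8 / 4 Mbps
Throughput = 2 Mbps

2


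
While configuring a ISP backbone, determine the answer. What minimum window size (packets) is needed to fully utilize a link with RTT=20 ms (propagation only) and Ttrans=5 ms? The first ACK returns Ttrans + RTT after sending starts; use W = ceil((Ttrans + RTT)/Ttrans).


Given: Ttrans = 5 ms, RTT = 20 ms (= 2 * Tprop, Tprop = 10 ms)
Time until first ACK returns = Ttrans + RTT = 5 + 20 = 25 ms
Need W * Ttrans >= Ttrans + RTT  ->  W >= (Ttrans + RTT) / Ttrans
(Ttrans + RTT) / Ttrans = 25 / 5 = 5
W_min = ceil(5) = 5

5


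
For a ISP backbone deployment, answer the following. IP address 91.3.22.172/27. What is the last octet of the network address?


Given: IP = 91.3.22.172, prefix = /27
Subnet mask = 255.255.255.224
Last octet of IP: 172
Last octet of mask: 224
Network last octet = 172 AND 224 = 160

160


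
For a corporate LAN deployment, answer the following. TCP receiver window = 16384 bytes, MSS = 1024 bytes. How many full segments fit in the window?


Given: RWND = 16384 bytes, MSS = 1024 bytes
Full segments = floor(RWND / MSS)
Full segments = floor(16384 / 1024)
Full segments = floor(16.0) = 16

16


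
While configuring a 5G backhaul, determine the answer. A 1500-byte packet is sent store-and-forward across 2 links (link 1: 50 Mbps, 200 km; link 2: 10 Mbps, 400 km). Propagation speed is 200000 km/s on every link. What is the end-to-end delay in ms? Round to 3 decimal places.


Packet = 1500 bytes = 12000 bits. Store-and-forward: sum (t_trans + t_prop) per link.
Link 1: t_trans = 12000/(50*10^6) s = 0.2400 ms; t_prop = 200/200000 s = 1.0000 ms; subtotal = 1.2400 ms
Link 2: t_trans = 12000/(10*10^6) s = 1.2000 ms; t_prop = 400/200000 s = 2.0000 ms; subtotal = 3.2000 ms
End-to-end = 1.2400 + 3.2000 = 4.4400 ms -> 4.440 ms (3 dp)

4.440


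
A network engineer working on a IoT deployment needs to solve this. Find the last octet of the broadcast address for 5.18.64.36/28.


Given: IP = 5.18.64.36, prefix = /28
Host bits = 32 - 28 = 4
Network last octet = 36 AND mask = 32
Host part size = 2^4 - 1 = 15
Broadcast last octet = 32 OR 15 = 47

47


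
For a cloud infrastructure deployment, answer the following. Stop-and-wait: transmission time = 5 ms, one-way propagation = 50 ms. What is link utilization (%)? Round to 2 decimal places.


Given: Ttrans = 5 ms, Tprop = 50 ms
RTT = 2 * Tprop = 2 * 50 = 100 ms
U = Ttrans / (Ttrans + RTT)
U = 5 / (5 + 100)
U = 5 / 105 = 0.047619
U% = 4.76%

4.76


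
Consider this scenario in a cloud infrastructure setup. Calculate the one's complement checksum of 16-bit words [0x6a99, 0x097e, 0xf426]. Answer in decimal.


Given words: [0x6a99, 0x097e, 0xf426]
Step 1: Sum all words
Raw sum = 27289 + 2430 + 62502 = 92221
Step 2: Fold carry: (26685 + 1) = 26686
One's complement = ~26686 & 0xFFFF = 38849

38849


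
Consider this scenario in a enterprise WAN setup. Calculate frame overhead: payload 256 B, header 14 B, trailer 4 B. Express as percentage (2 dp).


Given: payload = 256 B, header = 14 B, trailer = 4 B
Overhead bytes = header + trailer = 14 + 4 = 18
Total frame = payload + overhead = 256 + 18 = 274
Overhead % = 18 / 274 * 100 = 6.5693% -> 6.57% (2 dp)

6.57


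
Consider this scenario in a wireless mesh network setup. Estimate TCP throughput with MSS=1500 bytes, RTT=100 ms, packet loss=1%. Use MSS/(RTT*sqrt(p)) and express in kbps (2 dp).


Given: MSS = 1500 bytes, RTT = 100 ms, loss = 1%
RTT in seconds = 100 / 1000 = 0.1
Loss rate = 1% = 0.01
sqrt(loss) = sqrt(0.01) = 0.1
Throughput (bytes/s) = 1500 / (0.1 * 0.1) = 150000.0000
Throughput (kbps) = 150000.0000 * 8 / 1000 = 1200.000000 -> 1200.00 kbps (2 dp)

1200.00


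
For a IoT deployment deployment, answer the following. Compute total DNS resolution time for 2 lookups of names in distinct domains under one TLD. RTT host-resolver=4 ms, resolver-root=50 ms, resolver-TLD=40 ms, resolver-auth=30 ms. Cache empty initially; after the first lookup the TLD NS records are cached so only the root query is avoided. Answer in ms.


Lookup 1 (cold cache): local + root + TLD + auth = 4 + 50 + 40 + 30 = 124 ms
Lookups 2..2 (TLD NS cached -> skip root; new domain -> still ask TLD and auth): local + TLD + auth = 4 + 40 + 30 = 74 ms each
Remaining 1 lookups: 1 * 74 = 74 ms
Total = 124 + 74 = 198 ms

198


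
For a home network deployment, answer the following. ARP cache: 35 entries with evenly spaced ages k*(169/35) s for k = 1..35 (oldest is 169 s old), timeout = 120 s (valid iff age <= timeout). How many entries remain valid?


Ages are k * 169/35 s for k = 1..35 (spacing = 4.8286 s).
Entry k is valid iff k * 169/35 <= 120 iff k <= 35 * 120 / 169 = 24.8521
n_valid = floor(24.8521) = 24
(n_stale = 35 - 24 = 11)

24


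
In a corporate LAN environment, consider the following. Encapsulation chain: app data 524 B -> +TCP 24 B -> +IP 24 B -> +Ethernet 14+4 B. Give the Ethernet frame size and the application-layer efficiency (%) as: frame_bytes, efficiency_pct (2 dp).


TCP segment = 524 + 24 = 548 B
IP packet = 548 + 24 = 572 B
Ethernet frame = 572 + 14 + 4 = 590 B
Efficiency = app / frame = 524 / 590 = 0.888136 = 88.8136% -> 88.81% (2 dp)

590, 88.81


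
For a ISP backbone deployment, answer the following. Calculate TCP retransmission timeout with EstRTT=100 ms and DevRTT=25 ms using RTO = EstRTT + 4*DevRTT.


Given: EstRTT = 100 ms, DevRTT = 25 ms
Timeout = EstRTT + 4 * DevRTT
4 * DevRTT = 4 * 25 = 100
Timeout = 100 + 100 = 200 ms

200


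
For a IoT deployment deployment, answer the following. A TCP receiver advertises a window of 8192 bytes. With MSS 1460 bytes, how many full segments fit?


Given: RWND = 8192 bytes, MSS = 1460 bytes
Full segments = floor(RWND / MSS)
Full segments = floor(8192 / 1460)
Full segments = floor(5.611) = 5

5


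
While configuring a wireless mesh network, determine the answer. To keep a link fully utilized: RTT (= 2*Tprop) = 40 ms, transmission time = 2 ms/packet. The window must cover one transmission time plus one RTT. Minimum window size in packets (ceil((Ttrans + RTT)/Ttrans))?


Given: Ttrans = 2 ms, RTT = 40 ms (= 2 * Tprop, Tprop = 20 ms)
Time until first ACK returns = Ttrans + RTT = 2 + 40 = 42 ms
Need W * Ttrans >= Ttrans + RTT  ->  W >= (Ttrans + RTT) / Ttrans
(Ttrans + RTT) / Ttrans = 42 / 2 = 21
W_min = ceil(21) = 21

21


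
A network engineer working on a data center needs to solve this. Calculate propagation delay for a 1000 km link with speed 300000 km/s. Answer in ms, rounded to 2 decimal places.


Given: distance = 1000 km, speed = 300000 km/s
Delay = distance / speed = 1000 / 300000 seconds
Delay in ms = 1000 * 1000 / 300000
Delay = 3.3333 ms
Rounded to 2 dp = 3.33 ms

3.33


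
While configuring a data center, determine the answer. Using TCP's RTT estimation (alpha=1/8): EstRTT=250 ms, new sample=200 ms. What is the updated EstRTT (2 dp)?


Given: EstRTT = 250 ms, SampleRTT = 200 ms, alpha = 1/8
New EstRTT = (1 - alpha) * EstRTT + alpha * SampleRTT
(7/8) * 250 = 218.75
(1/8) * 200 = 25
New EstRTT = 218.75 + 25 = 243.75 ms -> 243.75 ms (2 dp)

243.75


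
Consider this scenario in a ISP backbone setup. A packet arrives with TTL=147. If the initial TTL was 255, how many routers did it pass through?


Given: initial TTL = 255, received TTL = 147
Hops = initial TTL - received TTL
Hops = 255 - 147 = 108

108


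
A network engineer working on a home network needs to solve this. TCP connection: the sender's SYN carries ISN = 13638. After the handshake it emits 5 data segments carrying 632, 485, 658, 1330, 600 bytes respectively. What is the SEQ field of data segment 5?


The SYN occupies sequence number ISN = 13638, so the first data byte is ISN + 1 = 13639.
SEQ of data segment i = (ISN + 1) + sum of payload sizes of segments 1..i-1.
Segment 1: SEQ = 13639, payload = 632 bytes
Segment 2: SEQ = 14271, payload = 485 bytes
Segment 3: SEQ = 14756, payload = 658 bytes
Segment 4: SEQ = 15414, payload = 1330 bytes
Segment 5: SEQ = 16744, payload = 600 bytes
SEQ of segment 5 = 13639 + 632 + 485 + 658 + 1330 = 16744

16744


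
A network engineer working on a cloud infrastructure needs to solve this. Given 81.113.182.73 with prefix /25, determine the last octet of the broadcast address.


Given: IP = 81.113.182.73, prefix = /25
Host bits = 32 - 25 = 7
Network last octet = 73 AND mask = 0
Host part size = 2^7 - 1 = 127
Broadcast last octet = 0 OR 127 = 127

127


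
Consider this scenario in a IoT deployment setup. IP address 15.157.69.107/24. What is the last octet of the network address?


Given: IP = 15.157.69.107, prefix = /24
Subnet mask = 255.255.255.0
Last octet of IP: 107
Last octet of mask: 0
Network last octet = 107 AND 0 = 0

0


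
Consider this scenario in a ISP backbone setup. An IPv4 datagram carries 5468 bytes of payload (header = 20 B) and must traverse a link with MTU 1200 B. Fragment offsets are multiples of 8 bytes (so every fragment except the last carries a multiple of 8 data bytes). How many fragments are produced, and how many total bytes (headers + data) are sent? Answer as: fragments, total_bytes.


Max data per non-final fragment = floor((MTU - header)/8)*8 = floor((1200 - 20)/8)*8 = floor(1180/8)*8 = 1176 B
Final fragment needs no 8-byte alignment: it can carry up to MTU - header = 1180 B
Non-final fragments needed = ceil((payload - 1180) / 1176) = ceil(4288/1176) = ceil(3.6463) = 4
Number of fragments = 4 + 1 = 5
Fragment sizes (data): 4 * 1176 B + 764 B (last, 764 <= 1180 OK)
Total bytes sent = payload + n_frags * header = 5468 + 5*20 = 5468 + 100 = 5568 B

5, 5568


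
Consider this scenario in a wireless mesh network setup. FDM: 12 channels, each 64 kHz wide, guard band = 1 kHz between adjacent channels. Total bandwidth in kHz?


Given: 12 channels, 64 kHz each, guard = 1 kHz
Channel bandwidth = 12 * 64 = 768 kHz
Guard bands = 11 gaps * 1 kHz = 11 kHz
Total = 768 + 11 = 779 kHz

779


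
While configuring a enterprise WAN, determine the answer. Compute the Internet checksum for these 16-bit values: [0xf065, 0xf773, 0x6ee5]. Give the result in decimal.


Given words: [0xf065, 0xf773, 0x6ee5]
Step 1: Sum all words
Raw sum = 61541 + 63347 + 28389 = 153277
Step 2: Fold carry: (22205 + 2) = 22207
One's complement = ~22207 & 0xFFFF = 43328

43328


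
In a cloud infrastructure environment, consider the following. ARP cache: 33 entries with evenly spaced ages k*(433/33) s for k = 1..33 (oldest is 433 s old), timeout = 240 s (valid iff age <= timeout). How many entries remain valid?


Ages are k * 433/33 s for k = 1..33 (spacing = 13.1212 s).
Entry k is valid iff k * 433/33 <= 240 iff k <= 33 * 240 / 433 = 18.2910
n_valid = floor(18.2910) = 18
(n_stale = 33 - 18 = 15)

18


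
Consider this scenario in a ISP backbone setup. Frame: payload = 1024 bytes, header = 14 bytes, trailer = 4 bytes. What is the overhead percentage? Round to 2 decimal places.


Given: payload = 1024 B, header = 14 B, trailer = 4 B
Overhead bytes = header + trailer = 14 + 4 = 18
Total frame = payload + overhead = 1024 + 18 = 1042
Overhead % = 18 / 1042 * 100 = 1.7274% -> 1.73% (2 dp)

1.73


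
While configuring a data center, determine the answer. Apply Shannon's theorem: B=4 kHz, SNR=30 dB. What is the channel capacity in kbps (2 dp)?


Given: B = 4 kHz, SNR = 30 dB
SNR linear = 10^(30/10) = 1000
1 + SNR = 1001
log2(1001) = 9.9672262588
C = 4 * 1000 * 9.9672262588 = 39868.9050 bps
C = 39.868905 kbps -> 39.87 kbps (2 dp)

39.87


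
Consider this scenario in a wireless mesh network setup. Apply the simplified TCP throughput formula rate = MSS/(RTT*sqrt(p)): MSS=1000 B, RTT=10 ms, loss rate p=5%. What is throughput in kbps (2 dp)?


Given: MSS = 1000 bytes, RTT = 10 ms, loss = 5%
RTT in seconds = 10 / 1000 = 0.01
Loss rate = 5% = 0.05
sqrt(loss) = sqrt(0.05) = 0.223606797750
Throughput (bytes/s) = 1000 / (0.01 * 0.223606797750) = 447213.5955
Throughput (kbps) = 447213.5955 * 8 / 1000 = 3577.708764 -> 3577.71 kbps (2 dp)

3577.71


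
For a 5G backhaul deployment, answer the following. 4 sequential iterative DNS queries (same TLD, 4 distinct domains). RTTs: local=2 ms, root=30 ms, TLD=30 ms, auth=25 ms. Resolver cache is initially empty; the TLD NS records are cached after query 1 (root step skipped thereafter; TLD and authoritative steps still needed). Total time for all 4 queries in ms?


Lookup 1 (cold cache): local + root + TLD + auth = 2 + 30 + 30 + 25 = 87 ms
Lookups 2..4 (TLD NS cached -> skip root; new domain -> still ask TLD and auth): local + TLD + auth = 2 + 30 + 25 = 57 ms each
Remaining 3 lookups: 3 * 57 = 171 ms
Total = 87 + 171 = 258 ms

258


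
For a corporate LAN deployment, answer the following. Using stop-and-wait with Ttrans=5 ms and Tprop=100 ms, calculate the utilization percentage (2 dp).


Given: Ttrans = 5 ms, Tprop = 100 ms
RTT = 2 * Tprop = 2 * 100 = 200 ms
U = Ttrans / (Ttrans + RTT)
U = 5 / (5 + 200)
U = 5 / 205 = 0.02439
U% = 2.44%

2.44


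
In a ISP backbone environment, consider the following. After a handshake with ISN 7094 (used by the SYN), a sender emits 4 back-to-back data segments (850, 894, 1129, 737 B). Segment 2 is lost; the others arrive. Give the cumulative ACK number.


SYN uses sequence number 7094; first data byte = ISN + 1 = 7095.
Segment 1: SEQ = 7095, len = 850 B, covers [7095, 7944]
Segment 2: SEQ = 7945, len = 894 B, covers [7945, 8838] [LOST]
Segment 3: SEQ = 8839, len = 1129 B, covers [8839, 9967]
Segment 4: SEQ = 9968, len = 737 B, covers [9968, 10704]
In-order data received: bytes [7095, 7944] (segments 1..1).
Segment 2 missing -> gap begins at byte 7945; later segments buffered out of order.
Cumulative ACK = next expected in-order byte = 7095 + 850 = 7945

7945


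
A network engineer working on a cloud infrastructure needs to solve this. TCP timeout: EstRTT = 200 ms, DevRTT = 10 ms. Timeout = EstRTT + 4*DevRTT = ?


Given: EstRTT = 200 ms, DevRTT = 10 ms
Timeout = EstRTT + 4 * DevRTT
4 * DevRTT = 4 * 10 = 40
Timeout = 200 + 40 = 240 ms

240


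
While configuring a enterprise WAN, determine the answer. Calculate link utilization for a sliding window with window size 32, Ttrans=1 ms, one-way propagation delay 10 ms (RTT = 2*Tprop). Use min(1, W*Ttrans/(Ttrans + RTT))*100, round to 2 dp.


Given: W = 32, Ttrans = 1 ms, RTT = 20 ms (= 2 * Tprop, Tprop = 10 ms)
Cycle time = Ttrans + RTT = 1 + 20 = 21 ms (first packet sent until its ACK returns)
W * Ttrans = 32 * 1 = 32 ms of sending per cycle
W * Ttrans / (Ttrans + RTT) = 32 / 21 = 1.523810
U = min(1, 1.523810) = 1.000000
U% = 100.00%

100.00


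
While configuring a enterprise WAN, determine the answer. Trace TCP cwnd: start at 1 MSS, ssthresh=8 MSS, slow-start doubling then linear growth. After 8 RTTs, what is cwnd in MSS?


RTT 0: cwnd = 1 MSS (initial)
RTT 1: cwnd = 2 MSS (slow start, doubled)
RTT 2: cwnd = 4 MSS (slow start, doubled)
RTT 3: cwnd = 8 MSS (slow start, doubled)
RTT 4: cwnd = 9 MSS (congestion avoidance, +1)
RTT 5: cwnd = 10 MSS (congestion avoidance, +1)
RTT 6: cwnd = 11 MSS (congestion avoidance, +1)
RTT 7: cwnd = 12 MSS (congestion avoidance, +1)
RTT 8: cwnd = 13 MSS (congestion avoidance, +1)

13


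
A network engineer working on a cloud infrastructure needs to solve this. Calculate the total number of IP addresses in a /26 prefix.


Given: CIDR prefix /26
Host bits = 32 - 26 = 6
Total addresses = 2^6 = 64

64


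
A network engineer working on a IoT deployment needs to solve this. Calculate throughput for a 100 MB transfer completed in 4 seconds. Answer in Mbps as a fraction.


Given: file = 100 MB, time = 4 s
File in Mb = 100 * 8 = 800 Mb
Throughput = 800 / 4 Mbps
Throughput = 200 Mbps

200


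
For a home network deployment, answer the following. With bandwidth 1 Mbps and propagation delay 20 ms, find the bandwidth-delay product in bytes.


Given: bandwidth = 1 Mbps, delay = 20 ms
BDP in bits = 1 * 10^6 * 20 / 1000
BDP in bits = 20000
BDP in bytes = 20000 / 8 = 2500

2500


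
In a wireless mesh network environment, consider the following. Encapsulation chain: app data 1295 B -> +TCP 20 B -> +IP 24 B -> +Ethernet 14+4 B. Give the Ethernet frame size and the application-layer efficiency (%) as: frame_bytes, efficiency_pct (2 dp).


TCP segment = 1295 + 20 = 1315 B
IP packet = 1315 + 24 = 1339 B
Ethernet frame = 1339 + 14 + 4 = 1357 B
Efficiency = app / frame = 1295 / 1357 = 0.954311 = 95.4311% -> 95.43% (2 dp)

1357, 95.43


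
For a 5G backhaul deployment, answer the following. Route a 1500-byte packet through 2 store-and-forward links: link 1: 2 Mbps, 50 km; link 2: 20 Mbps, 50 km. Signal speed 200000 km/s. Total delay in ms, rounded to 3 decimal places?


Packet = 1500 bytes = 12000 bits. Store-and-forward: sum (t_trans + t_prop) per link.
Link 1: t_trans = 12000/(2*10^6) s = 6.0000 ms; t_prop = 50/200000 s = 0.2500 ms; subtotal = 6.2500 ms
Link 2: t_trans = 12000/(20*10^6) s = 0.6000 ms; t_prop = 50/200000 s = 0.2500 ms; subtotal = 0.8500 ms
End-to-end = 6.2500 + 0.8500 = 7.1000 ms -> 7.100 ms (3 dp)

7.100
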